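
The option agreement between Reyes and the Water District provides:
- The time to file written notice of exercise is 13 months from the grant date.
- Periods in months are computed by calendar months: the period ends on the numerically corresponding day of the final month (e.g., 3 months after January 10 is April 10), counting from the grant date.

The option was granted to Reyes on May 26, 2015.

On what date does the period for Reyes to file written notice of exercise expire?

June 26, 2016

13 months after May 26, 2015 is June 26, 2016.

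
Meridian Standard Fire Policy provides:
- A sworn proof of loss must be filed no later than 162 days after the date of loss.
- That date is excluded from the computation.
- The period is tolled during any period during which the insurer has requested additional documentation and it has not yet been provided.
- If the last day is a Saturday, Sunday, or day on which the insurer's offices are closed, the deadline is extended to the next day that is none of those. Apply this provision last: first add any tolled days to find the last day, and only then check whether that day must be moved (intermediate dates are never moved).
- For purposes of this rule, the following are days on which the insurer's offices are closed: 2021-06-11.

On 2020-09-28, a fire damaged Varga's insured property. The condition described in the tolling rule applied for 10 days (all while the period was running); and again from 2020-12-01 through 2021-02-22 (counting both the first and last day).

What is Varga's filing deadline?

162 days after 2020-09-28 is March 9, 2021.
Tolling adds 10 days: March 9, 2021 + 10 days = March 19, 2021.
From December 1, 2020 through February 22, 2021 inclusive is 84 days; tolling adds 84 days: March 19, 2021 + 84 days = June 11, 2021.
June 11, 2021 is a listed holiday; June 12, 2021 is Saturday; June 13, 2021 is Sunday. The next qualifying day is June 14, 2021.

June 14, 2021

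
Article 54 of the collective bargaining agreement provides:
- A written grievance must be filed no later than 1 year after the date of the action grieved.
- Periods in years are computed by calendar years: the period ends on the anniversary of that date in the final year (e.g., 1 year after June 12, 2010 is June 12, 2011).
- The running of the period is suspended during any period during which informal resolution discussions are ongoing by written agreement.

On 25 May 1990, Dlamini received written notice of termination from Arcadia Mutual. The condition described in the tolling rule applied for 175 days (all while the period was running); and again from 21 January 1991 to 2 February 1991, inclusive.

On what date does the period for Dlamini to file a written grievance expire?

November 29, 1991

1 year after 25 May 1990 is May 25, 1991.
Tolling adds 175 days: May 25, 1991 + 175 days = November 16, 1991.
From January 21, 1991 through February 2, 1991 inclusive is 13 days; tolling adds 13 days: November 16, 1991 + 13 days = November 29, 1991.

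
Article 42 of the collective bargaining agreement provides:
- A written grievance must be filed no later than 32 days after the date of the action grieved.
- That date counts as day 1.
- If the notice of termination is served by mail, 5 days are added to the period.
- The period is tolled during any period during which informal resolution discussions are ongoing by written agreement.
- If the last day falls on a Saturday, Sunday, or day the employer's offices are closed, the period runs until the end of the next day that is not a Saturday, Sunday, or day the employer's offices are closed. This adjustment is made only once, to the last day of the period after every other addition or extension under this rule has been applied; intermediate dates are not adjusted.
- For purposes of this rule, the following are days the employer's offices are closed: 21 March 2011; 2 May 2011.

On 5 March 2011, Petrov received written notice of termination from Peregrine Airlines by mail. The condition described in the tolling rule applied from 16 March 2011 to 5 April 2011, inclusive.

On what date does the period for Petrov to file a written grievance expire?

May 3, 2011

Counting 5 March 2011 as day 1, day 32 is April 5, 2011.
Service was by mail, adding 5 days: April 5, 2011 + 5 days = April 10, 2011.
From March 16, 2011 through April 5, 2011 inclusive is 21 days; tolling adds 21 days: April 10, 2011 + 21 days = May 1, 2011.
May 1, 2011 is Sunday; May 2, 2011 is a listed holiday. The next qualifying day is May 3, 2011.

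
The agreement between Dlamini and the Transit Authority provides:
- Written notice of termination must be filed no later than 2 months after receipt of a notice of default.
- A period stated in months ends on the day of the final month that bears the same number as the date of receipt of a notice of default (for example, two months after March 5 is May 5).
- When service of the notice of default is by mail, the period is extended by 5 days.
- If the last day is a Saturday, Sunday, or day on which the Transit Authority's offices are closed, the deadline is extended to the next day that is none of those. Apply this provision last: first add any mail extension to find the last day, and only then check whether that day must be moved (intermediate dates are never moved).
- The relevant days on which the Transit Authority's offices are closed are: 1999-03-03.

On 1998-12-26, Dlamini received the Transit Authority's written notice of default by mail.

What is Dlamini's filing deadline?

2 months after 1998-12-26 is February 26, 1999.
Service was by mail, adding 5 days: February 26, 1999 + 5 days = March 3, 1999.
March 3, 1999 is a listed holiday. The next qualifying day is March 4, 1999.

March 4, 1999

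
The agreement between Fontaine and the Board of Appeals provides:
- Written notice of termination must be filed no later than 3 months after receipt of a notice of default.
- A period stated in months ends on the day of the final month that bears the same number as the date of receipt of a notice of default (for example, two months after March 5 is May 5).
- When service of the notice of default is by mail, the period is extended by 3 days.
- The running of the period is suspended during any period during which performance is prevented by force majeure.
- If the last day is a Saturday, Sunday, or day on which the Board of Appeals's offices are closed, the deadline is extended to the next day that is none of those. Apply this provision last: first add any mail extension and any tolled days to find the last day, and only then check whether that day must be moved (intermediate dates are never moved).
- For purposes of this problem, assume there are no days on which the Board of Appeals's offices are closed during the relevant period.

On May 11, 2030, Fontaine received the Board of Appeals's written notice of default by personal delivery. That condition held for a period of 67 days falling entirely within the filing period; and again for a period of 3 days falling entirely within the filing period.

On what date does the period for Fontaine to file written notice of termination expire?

October 21, 2030

3 months after May 11, 2030 is August 11, 2030.
Service was not by mail, so no mail extension applies.
Tolling adds 67 days: August 11, 2030 + 67 days = October 17, 2030.
Tolling adds 3 days: October 17, 2030 + 3 days = October 20, 2030.
October 20, 2030 is Sunday. The next qualifying day is October 21, 2030.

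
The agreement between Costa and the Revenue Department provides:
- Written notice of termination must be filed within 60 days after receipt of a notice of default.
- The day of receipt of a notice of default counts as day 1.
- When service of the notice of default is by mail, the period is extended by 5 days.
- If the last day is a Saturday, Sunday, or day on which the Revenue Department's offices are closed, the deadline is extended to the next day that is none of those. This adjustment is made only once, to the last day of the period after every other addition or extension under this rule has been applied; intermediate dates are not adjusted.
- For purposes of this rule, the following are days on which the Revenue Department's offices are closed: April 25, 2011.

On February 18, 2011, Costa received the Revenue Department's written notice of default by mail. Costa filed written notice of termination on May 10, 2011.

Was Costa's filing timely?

No

Counting February 18, 2011 as day 1, day 60 is April 18, 2011.
Service was by mail, adding 5 days: April 18, 2011 + 5 days = April 23, 2011.
April 23, 2011 is Saturday; April 24, 2011 is Sunday; April 25, 2011 is a listed holiday. The next qualifying day is April 26, 2011.
The deadline is April 26, 2011; the filing on May 10, 2011 is after that date.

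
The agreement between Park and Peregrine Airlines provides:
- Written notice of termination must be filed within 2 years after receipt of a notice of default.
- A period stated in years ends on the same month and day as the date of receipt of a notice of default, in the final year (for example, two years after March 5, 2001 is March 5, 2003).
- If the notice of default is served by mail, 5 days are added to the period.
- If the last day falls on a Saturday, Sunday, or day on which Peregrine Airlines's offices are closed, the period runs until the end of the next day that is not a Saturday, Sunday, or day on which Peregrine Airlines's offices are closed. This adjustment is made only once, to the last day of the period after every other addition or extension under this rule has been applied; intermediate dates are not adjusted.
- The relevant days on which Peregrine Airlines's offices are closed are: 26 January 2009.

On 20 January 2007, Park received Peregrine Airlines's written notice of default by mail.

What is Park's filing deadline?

January 27, 2009

2 years after 20 January 2007 is January 20, 2009.
Service was by mail, adding 5 days: January 20, 2009 + 5 days = January 25, 2009.
January 25, 2009 is Sunday; January 26, 2009 is a listed holiday. The next qualifying day is January 27, 2009.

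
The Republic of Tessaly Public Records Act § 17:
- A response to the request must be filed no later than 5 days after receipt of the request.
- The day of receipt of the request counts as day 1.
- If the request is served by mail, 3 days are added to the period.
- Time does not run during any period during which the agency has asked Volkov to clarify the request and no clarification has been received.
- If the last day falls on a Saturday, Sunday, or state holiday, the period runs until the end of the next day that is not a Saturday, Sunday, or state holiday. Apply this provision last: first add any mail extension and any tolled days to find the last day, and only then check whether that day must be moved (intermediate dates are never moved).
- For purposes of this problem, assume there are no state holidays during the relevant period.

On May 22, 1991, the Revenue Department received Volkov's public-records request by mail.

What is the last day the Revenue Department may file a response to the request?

May 29, 1991

Counting May 22, 1991 as day 1, day 5 is May 26, 1991.
Service was by mail, adding 3 days: May 26, 1991 + 3 days = May 29, 1991.
May 29, 1991 is a Wednesday and not a state holiday, so no extension applies.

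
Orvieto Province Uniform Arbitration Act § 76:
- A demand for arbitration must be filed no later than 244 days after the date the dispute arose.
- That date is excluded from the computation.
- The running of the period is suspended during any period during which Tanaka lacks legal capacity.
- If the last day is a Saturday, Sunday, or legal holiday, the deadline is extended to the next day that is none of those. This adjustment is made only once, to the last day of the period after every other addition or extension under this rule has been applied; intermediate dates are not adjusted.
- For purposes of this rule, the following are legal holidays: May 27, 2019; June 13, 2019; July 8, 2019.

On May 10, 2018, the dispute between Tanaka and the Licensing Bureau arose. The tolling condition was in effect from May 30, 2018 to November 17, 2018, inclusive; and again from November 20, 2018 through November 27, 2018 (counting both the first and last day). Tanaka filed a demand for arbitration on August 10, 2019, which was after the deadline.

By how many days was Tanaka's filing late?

244 days after May 10, 2018 is January 9, 2019.
From May 30, 2018 through November 17, 2018 inclusive is 172 days; tolling adds 172 days: January 9, 2019 + 172 days = June 30, 2019.
From November 20, 2018 through November 27, 2018 inclusive is 8 days; tolling adds 8 days: June 30, 2019 + 8 days = July 8, 2019.
July 8, 2019 is a listed holiday. The next qualifying day is July 9, 2019.
The deadline is July 9, 2019; from July 9, 2019 to August 10, 2019 is 32 days.

32 days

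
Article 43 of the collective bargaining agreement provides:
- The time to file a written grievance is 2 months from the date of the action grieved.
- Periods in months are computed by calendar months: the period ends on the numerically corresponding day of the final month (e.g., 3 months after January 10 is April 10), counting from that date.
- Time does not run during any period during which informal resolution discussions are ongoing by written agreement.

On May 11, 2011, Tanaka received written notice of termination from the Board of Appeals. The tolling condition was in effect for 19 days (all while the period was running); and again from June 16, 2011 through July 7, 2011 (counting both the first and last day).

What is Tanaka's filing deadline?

2 months after May 11, 2011 is July 11, 2011.
Tolling adds 19 days: July 11, 2011 + 19 days = July 30, 2011.
From June 16, 2011 through July 7, 2011 inclusive is 22 days; tolling adds 22 days: July 30, 2011 + 22 days = August 21, 2011.

August 21, 2011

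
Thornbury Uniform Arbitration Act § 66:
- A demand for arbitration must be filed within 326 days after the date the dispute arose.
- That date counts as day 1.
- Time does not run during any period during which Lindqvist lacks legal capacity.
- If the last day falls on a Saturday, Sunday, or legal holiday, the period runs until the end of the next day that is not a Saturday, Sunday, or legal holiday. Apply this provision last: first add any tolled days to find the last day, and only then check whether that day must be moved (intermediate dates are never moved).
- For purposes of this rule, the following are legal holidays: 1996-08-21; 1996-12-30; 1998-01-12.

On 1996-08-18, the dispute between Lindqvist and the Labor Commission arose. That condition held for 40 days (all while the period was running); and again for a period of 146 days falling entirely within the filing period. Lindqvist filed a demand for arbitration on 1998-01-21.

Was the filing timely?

No

Counting 1996-08-18 as day 1, day 326 is July 9, 1997.
Tolling adds 40 days: July 9, 1997 + 40 days = August 18, 1997.
Tolling adds 146 days: August 18, 1997 + 146 days = January 11, 1998.
January 11, 1998 is Sunday; January 12, 1998 is a listed holiday. The next qualifying day is January 13, 1998.
The deadline is January 13, 1998; the filing on January 21, 1998 is after that date.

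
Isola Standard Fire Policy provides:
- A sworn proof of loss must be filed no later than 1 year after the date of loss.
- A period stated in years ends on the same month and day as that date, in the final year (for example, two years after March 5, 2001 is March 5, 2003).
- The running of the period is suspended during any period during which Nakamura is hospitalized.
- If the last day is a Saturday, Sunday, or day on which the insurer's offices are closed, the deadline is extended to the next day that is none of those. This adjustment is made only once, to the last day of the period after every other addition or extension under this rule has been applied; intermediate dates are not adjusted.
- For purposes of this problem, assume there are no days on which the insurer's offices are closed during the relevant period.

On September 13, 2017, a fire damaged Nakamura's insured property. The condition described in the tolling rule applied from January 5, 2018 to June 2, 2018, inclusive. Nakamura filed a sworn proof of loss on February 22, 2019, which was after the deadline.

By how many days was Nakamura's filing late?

1 year after September 13, 2017 is September 13, 2018.
From January 5, 2018 through June 2, 2018 inclusive is 149 days; tolling adds 149 days: September 13, 2018 + 149 days = February 9, 2019.
February 9, 2019 is Saturday; February 10, 2019 is Sunday. The next qualifying day is February 11, 2019.
The deadline is February 11, 2019; from February 11, 2019 to February 22, 2019 is 11 days.

11 days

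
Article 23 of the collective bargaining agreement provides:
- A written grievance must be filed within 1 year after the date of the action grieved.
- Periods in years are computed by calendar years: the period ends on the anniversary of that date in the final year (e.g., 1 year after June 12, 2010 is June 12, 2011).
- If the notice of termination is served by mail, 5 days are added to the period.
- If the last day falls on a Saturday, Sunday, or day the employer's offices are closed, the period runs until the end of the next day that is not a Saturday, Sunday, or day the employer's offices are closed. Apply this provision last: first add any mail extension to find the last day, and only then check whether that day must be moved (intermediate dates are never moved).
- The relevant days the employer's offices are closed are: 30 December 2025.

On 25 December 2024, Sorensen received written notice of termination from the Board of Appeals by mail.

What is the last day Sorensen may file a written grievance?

December 31, 2025

1 year after 25 December 2024 is December 25, 2025.
Service was by mail, adding 5 days: December 25, 2025 + 5 days = December 30, 2025.
December 30, 2025 is a listed holiday. The next qualifying day is December 31, 2025.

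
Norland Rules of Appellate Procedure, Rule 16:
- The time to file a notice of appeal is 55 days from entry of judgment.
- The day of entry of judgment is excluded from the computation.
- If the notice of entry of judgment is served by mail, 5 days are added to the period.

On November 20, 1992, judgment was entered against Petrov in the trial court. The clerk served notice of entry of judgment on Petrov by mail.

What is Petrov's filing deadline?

55 days after November 20, 1992 is January 14, 1993.
Service was by mail, adding 5 days: January 14, 1993 + 5 days = January 19, 1993.

January 19, 1993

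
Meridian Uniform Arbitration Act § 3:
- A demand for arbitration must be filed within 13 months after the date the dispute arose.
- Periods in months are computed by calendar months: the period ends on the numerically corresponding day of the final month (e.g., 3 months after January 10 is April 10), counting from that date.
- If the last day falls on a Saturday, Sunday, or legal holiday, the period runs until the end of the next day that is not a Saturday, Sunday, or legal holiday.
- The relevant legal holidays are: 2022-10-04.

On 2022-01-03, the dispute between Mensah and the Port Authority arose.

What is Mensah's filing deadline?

13 months after 2022-01-03 is February 3, 2023.
February 3, 2023 is a Friday and not a legal holiday, so no extension applies.

February 3, 2023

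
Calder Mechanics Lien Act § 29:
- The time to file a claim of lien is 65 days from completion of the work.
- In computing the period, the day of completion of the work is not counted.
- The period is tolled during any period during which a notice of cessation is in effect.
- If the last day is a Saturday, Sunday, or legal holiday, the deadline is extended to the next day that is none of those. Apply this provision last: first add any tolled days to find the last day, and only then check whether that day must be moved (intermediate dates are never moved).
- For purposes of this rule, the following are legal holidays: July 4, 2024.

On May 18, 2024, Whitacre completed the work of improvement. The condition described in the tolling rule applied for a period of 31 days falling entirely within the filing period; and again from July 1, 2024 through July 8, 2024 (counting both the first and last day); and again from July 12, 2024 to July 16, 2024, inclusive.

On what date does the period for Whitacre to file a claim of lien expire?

September 4, 2024

65 days after May 18, 2024 is July 22, 2024.
Tolling adds 31 days: July 22, 2024 + 31 days = August 22, 2024.
From July 1, 2024 through July 8, 2024 inclusive is 8 days; tolling adds 8 days: August 22, 2024 + 8 days = August 30, 2024.
From July 12, 2024 through July 16, 2024 inclusive is 5 days; tolling adds 5 days: August 30, 2024 + 5 days = September 4, 2024.
September 4, 2024 is a Wednesday and not a legal holiday, so no extension applies.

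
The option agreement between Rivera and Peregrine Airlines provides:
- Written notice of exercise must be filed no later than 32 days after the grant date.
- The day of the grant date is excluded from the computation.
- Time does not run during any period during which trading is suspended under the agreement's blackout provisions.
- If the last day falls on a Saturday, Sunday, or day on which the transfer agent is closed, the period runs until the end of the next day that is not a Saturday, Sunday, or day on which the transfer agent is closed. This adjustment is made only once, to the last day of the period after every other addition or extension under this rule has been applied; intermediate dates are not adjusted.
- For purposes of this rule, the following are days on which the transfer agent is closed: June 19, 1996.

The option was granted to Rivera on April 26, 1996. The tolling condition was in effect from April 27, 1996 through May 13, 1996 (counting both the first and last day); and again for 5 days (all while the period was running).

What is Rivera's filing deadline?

32 days after April 26, 1996 is May 28, 1996.
From April 27, 1996 through May 13, 1996 inclusive is 17 days; tolling adds 17 days: May 28, 1996 + 17 days = June 14, 1996.
Tolling adds 5 days: June 14, 1996 + 5 days = June 19, 1996.
June 19, 1996 is a listed holiday. The next qualifying day is June 20, 1996.

June 20, 1996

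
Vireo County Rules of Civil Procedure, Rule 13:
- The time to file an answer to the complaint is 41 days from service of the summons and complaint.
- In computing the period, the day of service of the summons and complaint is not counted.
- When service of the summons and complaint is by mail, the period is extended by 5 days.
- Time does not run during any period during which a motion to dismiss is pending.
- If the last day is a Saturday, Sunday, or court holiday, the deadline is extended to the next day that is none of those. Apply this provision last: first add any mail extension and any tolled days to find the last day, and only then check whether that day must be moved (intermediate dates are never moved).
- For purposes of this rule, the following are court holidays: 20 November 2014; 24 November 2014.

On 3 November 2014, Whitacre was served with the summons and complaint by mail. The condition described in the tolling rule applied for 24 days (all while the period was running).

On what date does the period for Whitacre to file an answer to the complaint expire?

41 days after 3 November 2014 is December 14, 2014.
Service was by mail, adding 5 days: December 14, 2014 + 5 days = December 19, 2014.
Tolling adds 24 days: December 19, 2014 + 24 days = January 12, 2015.
January 12, 2015 is a Monday and not a court holiday, so no extension applies.

January 12, 2015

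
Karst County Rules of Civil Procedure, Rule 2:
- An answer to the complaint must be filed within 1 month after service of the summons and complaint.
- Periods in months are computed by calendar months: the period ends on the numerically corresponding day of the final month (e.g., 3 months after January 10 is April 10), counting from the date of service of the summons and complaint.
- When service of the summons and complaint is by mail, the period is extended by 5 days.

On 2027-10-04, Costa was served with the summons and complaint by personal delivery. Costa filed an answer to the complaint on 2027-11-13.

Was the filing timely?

No

1 month after 2027-10-04 is November 4, 2027.
Service was not by mail, so no mail extension applies.
The deadline is November 4, 2027; the filing on November 13, 2027 is after that date.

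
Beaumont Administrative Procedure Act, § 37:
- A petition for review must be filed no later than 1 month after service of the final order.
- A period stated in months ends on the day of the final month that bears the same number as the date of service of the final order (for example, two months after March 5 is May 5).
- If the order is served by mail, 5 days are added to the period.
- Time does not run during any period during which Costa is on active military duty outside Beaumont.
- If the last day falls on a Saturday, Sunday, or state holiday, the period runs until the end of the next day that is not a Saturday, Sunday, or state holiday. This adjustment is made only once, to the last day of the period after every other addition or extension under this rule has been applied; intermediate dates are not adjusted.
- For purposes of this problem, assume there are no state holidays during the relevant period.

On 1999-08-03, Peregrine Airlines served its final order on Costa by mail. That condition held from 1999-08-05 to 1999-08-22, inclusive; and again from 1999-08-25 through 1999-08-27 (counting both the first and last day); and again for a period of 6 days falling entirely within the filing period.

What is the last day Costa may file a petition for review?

October 5, 1999

1 month after 1999-08-03 is September 3, 1999.
Service was by mail, adding 5 days: September 3, 1999 + 5 days = September 8, 1999.
From August 5, 1999 through August 22, 1999 inclusive is 18 days; tolling adds 18 days: September 8, 1999 + 18 days = September 26, 1999.
From August 25, 1999 through August 27, 1999 inclusive is 3 days; tolling adds 3 days: September 26, 1999 + 3 days = September 29, 1999.
Tolling adds 6 days: September 29, 1999 + 6 days = October 5, 1999.
October 5, 1999 is a Tuesday and not a state holiday, so no extension applies.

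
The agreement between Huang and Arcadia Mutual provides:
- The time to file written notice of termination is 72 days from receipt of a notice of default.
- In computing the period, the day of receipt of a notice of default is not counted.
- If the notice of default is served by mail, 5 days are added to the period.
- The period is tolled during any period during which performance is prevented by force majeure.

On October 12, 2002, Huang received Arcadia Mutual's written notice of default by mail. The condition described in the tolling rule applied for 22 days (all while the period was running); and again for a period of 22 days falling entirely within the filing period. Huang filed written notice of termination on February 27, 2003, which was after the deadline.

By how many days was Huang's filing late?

72 days after October 12, 2002 is December 23, 2002.
Service was by mail, adding 5 days: December 23, 2002 + 5 days = December 28, 2002.
Tolling adds 22 days: December 28, 2002 + 22 days = January 19, 2003.
Tolling adds 22 days: January 19, 2003 + 22 days = February 10, 2003.
The deadline is February 10, 2003; from February 10, 2003 to February 27, 2003 is 17 days.

17 days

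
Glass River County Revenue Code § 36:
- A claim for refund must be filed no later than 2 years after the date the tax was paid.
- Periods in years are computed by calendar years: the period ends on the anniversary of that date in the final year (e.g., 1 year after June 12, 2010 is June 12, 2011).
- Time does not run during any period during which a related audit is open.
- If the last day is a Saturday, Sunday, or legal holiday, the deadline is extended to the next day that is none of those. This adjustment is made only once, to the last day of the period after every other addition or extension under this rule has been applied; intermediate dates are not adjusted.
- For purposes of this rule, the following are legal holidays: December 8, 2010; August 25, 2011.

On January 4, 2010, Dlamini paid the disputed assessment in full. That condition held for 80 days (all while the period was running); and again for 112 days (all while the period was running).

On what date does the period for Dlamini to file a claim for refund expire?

July 16, 2012

2 years after January 4, 2010 is January 4, 2012.
Tolling adds 80 days: January 4, 2012 + 80 days = March 24, 2012.
Tolling adds 112 days: March 24, 2012 + 112 days = July 14, 2012.
July 14, 2012 is Saturday; July 15, 2012 is Sunday. The next qualifying day is July 16, 2012.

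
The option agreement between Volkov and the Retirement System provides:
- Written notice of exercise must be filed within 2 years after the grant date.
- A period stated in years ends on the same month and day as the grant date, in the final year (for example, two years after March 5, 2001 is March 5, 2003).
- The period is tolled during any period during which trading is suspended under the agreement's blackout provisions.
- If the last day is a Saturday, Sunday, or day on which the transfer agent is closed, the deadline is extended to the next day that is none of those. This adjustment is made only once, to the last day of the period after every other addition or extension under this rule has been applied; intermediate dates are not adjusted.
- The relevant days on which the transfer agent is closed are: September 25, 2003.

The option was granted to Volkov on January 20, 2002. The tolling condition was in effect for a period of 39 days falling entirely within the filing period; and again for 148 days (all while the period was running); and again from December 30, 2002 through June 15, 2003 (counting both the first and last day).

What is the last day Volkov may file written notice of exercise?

2 years after January 20, 2002 is January 20, 2004.
Tolling adds 39 days: January 20, 2004 + 39 days = February 28, 2004.
Tolling adds 148 days: February 28, 2004 + 148 days = July 25, 2004.
From December 30, 2002 through June 15, 2003 inclusive is 168 days; tolling adds 168 days: July 25, 2004 + 168 days = January 9, 2005.
January 9, 2005 is Sunday. The next qualifying day is January 10, 2005.

January 10, 2005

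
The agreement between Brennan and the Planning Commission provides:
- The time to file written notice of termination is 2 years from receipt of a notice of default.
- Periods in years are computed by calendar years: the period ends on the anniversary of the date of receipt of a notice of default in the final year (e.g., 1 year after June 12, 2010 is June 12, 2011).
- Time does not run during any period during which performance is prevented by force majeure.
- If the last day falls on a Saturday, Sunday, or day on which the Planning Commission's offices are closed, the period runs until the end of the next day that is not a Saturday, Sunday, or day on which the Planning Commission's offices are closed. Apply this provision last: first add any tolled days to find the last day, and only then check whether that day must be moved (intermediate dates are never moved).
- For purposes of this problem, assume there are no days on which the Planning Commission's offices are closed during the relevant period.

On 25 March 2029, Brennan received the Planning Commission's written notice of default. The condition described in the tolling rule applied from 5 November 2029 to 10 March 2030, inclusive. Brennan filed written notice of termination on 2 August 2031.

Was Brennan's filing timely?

No

2 years after 25 March 2029 is March 25, 2031.
From November 5, 2029 through March 10, 2030 inclusive is 126 days; tolling adds 126 days: March 25, 2031 + 126 days = July 29, 2031.
July 29, 2031 is a Tuesday and not a day on which the Planning Commission's offices are closed, so no extension applies.
The deadline is July 29, 2031; the filing on August 2, 2031 is after that date.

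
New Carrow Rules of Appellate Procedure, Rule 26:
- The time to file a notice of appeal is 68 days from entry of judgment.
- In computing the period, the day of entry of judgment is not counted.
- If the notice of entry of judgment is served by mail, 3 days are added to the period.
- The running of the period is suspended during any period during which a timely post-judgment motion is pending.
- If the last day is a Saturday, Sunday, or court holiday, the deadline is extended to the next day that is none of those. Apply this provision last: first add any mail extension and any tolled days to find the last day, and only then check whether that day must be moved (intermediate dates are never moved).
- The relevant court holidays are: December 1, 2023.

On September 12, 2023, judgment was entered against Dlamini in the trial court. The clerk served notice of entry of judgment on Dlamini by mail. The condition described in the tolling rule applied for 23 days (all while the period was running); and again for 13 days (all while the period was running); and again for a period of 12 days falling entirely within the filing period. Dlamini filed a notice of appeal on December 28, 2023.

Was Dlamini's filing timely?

68 days after September 12, 2023 is November 19, 2023.
Service was by mail, adding 3 days: November 19, 2023 + 3 days = November 22, 2023.
Tolling adds 23 days: November 22, 2023 + 23 days = December 15, 2023.
Tolling adds 13 days: December 15, 2023 + 13 days = December 28, 2023.
Tolling adds 12 days: December 28, 2023 + 12 days = January 9, 2024.
January 9, 2024 is a Tuesday and not a court holiday, so no extension applies.
The deadline is January 9, 2024; the filing on December 28, 2023 is on or before that date.

Yes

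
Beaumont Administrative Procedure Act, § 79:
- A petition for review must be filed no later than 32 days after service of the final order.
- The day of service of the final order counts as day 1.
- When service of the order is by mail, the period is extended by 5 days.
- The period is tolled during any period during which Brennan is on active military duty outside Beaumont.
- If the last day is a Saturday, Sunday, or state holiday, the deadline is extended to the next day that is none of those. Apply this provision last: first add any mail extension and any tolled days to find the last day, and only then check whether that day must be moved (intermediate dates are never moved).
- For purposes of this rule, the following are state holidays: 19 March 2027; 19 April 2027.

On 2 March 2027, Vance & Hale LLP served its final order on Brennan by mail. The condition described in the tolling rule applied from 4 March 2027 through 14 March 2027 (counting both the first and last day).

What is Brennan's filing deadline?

Counting 2 March 2027 as day 1, day 32 is April 2, 2027.
Service was by mail, adding 5 days: April 2, 2027 + 5 days = April 7, 2027.
From March 4, 2027 through March 14, 2027 inclusive is 11 days; tolling adds 11 days: April 7, 2027 + 11 days = April 18, 2027.
April 18, 2027 is Sunday; April 19, 2027 is a listed holiday. The next qualifying day is April 20, 2027.

April 20, 2027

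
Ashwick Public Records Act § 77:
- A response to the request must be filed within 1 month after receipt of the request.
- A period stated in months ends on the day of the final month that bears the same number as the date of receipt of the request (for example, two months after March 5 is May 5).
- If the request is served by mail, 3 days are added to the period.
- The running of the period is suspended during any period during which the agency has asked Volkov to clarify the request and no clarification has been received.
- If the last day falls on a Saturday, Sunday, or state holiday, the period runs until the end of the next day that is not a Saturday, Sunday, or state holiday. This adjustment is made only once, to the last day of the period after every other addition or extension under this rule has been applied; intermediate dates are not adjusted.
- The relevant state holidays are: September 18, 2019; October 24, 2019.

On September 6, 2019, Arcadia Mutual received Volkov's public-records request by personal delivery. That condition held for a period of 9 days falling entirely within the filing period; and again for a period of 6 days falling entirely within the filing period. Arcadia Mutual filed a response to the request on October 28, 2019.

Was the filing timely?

1 month after September 6, 2019 is October 6, 2019.
Service was not by mail, so no mail extension applies.
Tolling adds 9 days: October 6, 2019 + 9 days = October 15, 2019.
Tolling adds 6 days: October 15, 2019 + 6 days = October 21, 2019.
October 21, 2019 is a Monday and not a state holiday, so no extension applies.
The deadline is October 21, 2019; the filing on October 28, 2019 is after that date.

No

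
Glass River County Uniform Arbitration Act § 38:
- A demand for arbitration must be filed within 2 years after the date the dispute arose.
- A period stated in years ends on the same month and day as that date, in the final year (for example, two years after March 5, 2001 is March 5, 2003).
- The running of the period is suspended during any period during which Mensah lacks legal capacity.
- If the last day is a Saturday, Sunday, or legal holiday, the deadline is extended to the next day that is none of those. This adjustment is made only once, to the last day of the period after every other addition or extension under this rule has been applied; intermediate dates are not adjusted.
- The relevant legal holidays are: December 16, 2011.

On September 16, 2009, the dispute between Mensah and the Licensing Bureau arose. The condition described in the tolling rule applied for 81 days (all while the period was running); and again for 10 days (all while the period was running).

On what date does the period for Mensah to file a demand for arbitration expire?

December 19, 2011

2 years after September 16, 2009 is September 16, 2011.
Tolling adds 81 days: September 16, 2011 + 81 days = December 6, 2011.
Tolling adds 10 days: December 6, 2011 + 10 days = December 16, 2011.
December 16, 2011 is a listed holiday; December 17, 2011 is Saturday; December 18, 2011 is Sunday. The next qualifying day is December 19, 2011.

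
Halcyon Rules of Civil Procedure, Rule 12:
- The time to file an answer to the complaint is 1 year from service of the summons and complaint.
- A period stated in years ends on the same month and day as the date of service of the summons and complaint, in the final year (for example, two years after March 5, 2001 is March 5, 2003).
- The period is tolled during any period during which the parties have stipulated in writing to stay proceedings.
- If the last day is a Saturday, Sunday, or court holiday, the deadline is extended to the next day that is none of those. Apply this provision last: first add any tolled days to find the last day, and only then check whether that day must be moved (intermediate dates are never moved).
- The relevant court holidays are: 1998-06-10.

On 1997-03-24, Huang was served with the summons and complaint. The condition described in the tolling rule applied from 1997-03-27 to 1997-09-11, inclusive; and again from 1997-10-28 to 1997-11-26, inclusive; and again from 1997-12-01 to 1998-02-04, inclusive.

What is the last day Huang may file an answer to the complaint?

December 14, 1998

1 year after 1997-03-24 is March 24, 1998.
From March 27, 1997 through September 11, 1997 inclusive is 169 days; tolling adds 169 days: March 24, 1998 + 169 days = September 9, 1998.
From October 28, 1997 through November 26, 1997 inclusive is 30 days; tolling adds 30 days: September 9, 1998 + 30 days = October 9, 1998.
From December 1, 1997 through February 4, 1998 inclusive is 66 days; tolling adds 66 days: October 9, 1998 + 66 days = December 14, 1998.
December 14, 1998 is a Monday and not a court holiday, so no extension applies.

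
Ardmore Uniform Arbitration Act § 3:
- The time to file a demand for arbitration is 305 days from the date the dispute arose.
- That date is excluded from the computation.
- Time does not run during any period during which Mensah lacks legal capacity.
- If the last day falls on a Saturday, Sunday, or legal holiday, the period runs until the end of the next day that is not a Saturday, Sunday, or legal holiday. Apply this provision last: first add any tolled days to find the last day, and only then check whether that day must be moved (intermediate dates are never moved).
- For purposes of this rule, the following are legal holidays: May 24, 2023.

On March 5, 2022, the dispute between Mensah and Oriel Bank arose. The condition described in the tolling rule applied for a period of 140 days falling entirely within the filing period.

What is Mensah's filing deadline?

305 days after March 5, 2022 is January 4, 2023.
Tolling adds 140 days: January 4, 2023 + 140 days = May 24, 2023.
May 24, 2023 is a listed holiday. The next qualifying day is May 25, 2023.

May 25, 2023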